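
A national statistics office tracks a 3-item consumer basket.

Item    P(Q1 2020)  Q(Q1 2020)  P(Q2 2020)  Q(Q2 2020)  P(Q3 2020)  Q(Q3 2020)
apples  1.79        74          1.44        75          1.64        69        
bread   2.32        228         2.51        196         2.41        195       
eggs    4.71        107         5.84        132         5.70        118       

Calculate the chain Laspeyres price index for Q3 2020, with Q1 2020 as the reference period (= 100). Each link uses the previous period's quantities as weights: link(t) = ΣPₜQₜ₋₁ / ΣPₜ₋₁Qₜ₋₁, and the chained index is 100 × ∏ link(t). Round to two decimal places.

Link Q1 2020→Q2 2020:
ΣP(Q2 2020)Q(Q1 2020) = 1.44×74 + 2.51×228 + 5.84×107 = 106.56 + 572.28 + 624.88 = 1303.72
ΣP(Q1 2020)Q(Q1 2020) = 1.79×74 + 2.32×228 + 4.71×107 = 132.46 + 528.96 + 503.97 = 1165.39
link = 1303.72/1165.39 = 1.118698
Link Q2 2020→Q3 2020:
ΣP(Q3 2020)Q(Q2 2020) = 1.64×75 + 2.41×196 + 5.70×132 = 123 + 472.36 + 752.4 = 1347.76
ΣP(Q2 2020)Q(Q2 2020) = 1.44×75 + 2.51×196 + 5.84×132 = 108 + 491.96 + 770.88 = 1370.84
link = 1347.76/1370.84 = 0.983164
Chained index = 100 × 1.118698 × 0.983164 = 109.9864

109.99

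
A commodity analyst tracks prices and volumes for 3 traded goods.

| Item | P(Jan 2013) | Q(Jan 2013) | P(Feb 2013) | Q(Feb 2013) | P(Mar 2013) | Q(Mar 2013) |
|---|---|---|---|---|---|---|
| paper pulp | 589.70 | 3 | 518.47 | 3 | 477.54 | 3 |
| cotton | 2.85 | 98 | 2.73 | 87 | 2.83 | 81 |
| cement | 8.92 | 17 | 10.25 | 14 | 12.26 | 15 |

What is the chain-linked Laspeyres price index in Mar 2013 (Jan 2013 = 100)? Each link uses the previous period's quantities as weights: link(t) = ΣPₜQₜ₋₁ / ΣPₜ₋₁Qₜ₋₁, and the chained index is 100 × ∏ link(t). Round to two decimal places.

Link Jan 2013→Feb 2013:
ΣP(Feb 2013)Q(Jan 2013) = 518.47×3 + 2.73×98 + 10.25×17 = 1555.41 + 267.54 + 174.25 = 1997.2
ΣP(Jan 2013)Q(Jan 2013) = 589.70×3 + 2.85×98 + 8.92×17 = 1769.1 + 279.3 + 151.64 = 2200.04
link = 1997.2/2200.04 = 0.907802
Link Feb 2013→Mar 2013:
ΣP(Mar 2013)Q(Feb 2013) = 477.54×3 + 2.83×87 + 12.26×14 = 1432.62 + 246.21 + 171.64 = 1850.47
ΣP(Feb 2013)Q(Feb 2013) = 518.47×3 + 2.73×87 + 10.25×14 = 1555.41 + 237.51 + 143.5 = 1936.42
link = 1850.47/1936.42 = 0.955614
Chained index = 100 × 0.907802 × 0.955614 = 86.7508

86.75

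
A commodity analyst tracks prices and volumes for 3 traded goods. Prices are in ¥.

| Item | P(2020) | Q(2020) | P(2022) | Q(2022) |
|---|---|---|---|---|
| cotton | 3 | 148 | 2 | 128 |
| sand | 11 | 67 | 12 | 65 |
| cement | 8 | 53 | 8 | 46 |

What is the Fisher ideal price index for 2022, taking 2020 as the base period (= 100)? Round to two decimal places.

Laspeyres component (base-period weights):
ΣP(2022)Q(2020) = 2×148 + 12×67 + 8×53 = 296 + 804 + 424 = 1524
ΣP(2020)Q(2020) = 3×148 + 11×67 + 8×53 = 444 + 737 + 424 = 1605
L = 1524 / 1605 × 100 = 94.9533
Paasche component (current-period weights):
ΣP(2022)Q(2022) = 2×128 + 12×65 + 8×46 = 256 + 780 + 368 = 1404
ΣP(2020)Q(2022) = 3×128 + 11×65 + 8×46 = 384 + 715 + 368 = 1467
P = 1404 / 1467 × 100 = 95.7055
Fisher = √(L × P) = √(94.9533 × 95.7055) = 95.3287

95.33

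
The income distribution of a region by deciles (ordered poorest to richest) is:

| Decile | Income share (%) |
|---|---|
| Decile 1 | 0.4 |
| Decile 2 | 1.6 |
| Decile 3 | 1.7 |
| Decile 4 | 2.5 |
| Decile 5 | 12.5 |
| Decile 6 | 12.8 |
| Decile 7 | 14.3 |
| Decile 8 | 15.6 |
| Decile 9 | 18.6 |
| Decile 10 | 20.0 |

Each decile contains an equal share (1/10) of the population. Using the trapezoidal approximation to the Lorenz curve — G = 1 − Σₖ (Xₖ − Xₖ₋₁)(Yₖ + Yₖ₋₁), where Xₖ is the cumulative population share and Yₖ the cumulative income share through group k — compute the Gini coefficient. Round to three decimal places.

Cumulative income shares Yₖ: 0.0040, 0.0200, 0.0370, 0.0620, 0.1870, 0.3150, 0.4580, 0.6140, 0.8000, 1.0000
Σ (Xₖ−Xₖ₋₁)(Yₖ+Yₖ₋₁) = (1/10)(0.0040+0.0000) + (1/10)(0.0200+0.0040) + (1/10)(0.0370+0.0200) + (1/10)(0.0620+0.0370) + (1/10)(0.1870+0.0620) + (1/10)(0.3150+0.1870) + (1/10)(0.4580+0.3150) + (1/10)(0.6140+0.4580) + (1/10)(0.8000+0.6140) + (1/10)(1.0000+0.8000)
  = 0.0004 + 0.0024 + 0.0057 + 0.0099 + 0.0249 + 0.0502 + 0.0773 + 0.1072 + 0.1414 + 0.1800 = 0.5994
G = 1 − 0.5994 = 0.4006

0.401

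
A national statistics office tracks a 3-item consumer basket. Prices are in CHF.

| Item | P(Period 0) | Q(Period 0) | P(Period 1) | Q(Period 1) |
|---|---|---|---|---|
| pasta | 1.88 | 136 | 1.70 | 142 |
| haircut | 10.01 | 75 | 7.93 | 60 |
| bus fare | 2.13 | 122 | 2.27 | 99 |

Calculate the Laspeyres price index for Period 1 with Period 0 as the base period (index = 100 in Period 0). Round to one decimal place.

Laspeyres price index uses base-period quantities as weights.
ΣP(Period 1)·Q(Period 0) = 1.70×136 + 7.93×75 + 2.27×122 = 231.2 + 594.75 + 276.94 = 1102.89
ΣP(Period 0)·Q(Period 0) = 1.88×136 + 10.01×75 + 2.13×122 = 255.68 + 750.75 + 259.86 = 1266.29
Index = 1102.89 / 1266.29 × 100 = 87.0962

87.1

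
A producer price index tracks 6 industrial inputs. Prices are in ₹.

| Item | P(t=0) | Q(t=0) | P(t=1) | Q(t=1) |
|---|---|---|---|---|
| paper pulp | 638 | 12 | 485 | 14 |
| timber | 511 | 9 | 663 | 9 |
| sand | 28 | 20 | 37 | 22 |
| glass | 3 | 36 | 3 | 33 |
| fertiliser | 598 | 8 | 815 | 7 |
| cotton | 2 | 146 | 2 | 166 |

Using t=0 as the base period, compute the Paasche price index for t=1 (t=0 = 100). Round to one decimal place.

105.0

Paasche price index uses current-period quantities as weights.
ΣP(t=1)·Q(t=1) = 485×14 + 663×9 + 37×22 + 3×33 + 815×7 + 2×166 = 6790 + 5967 + 814 + 99 + 5705 + 332 = 19707
ΣP(t=0)·Q(t=1) = 638×14 + 511×9 + 28×22 + 3×33 + 598×7 + 2×166 = 8932 + 4599 + 616 + 99 + 4186 + 332 = 18764
Index = 19707 / 18764 × 100 = 105.0256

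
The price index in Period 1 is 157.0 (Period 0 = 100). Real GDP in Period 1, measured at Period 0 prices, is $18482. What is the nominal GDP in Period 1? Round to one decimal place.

29016.7

Nominal = Real × (Index/100) = 18482 × (157.0/100)
        = 18482 × 1.570 = 29016.7400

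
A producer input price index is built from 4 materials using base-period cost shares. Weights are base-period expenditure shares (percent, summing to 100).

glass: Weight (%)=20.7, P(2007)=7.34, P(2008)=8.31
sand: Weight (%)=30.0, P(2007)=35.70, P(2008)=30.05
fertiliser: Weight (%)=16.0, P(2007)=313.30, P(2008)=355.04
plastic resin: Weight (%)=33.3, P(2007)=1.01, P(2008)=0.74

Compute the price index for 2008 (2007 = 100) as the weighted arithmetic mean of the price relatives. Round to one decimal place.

glass: 20.7 × (8.31/7.34) = 20.7 × 1.132153 = 23.4356
sand: 30.0 × (30.05/35.70) = 30.0 × 0.841737 = 25.2521
fertiliser: 16.0 × (355.04/313.30) = 16.0 × 1.133227 = 18.1316
plastic resin: 33.3 × (0.74/1.01) = 33.3 × 0.732673 = 24.3980
Index = Σ wᵢ·(p₁ᵢ/p₀ᵢ) = 23.4356 + 25.2521 + 18.1316 + 24.3980 = 91.2173

91.2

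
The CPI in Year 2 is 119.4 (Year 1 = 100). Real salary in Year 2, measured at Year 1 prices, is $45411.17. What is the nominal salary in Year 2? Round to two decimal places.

54220.94

Nominal = Real × (Index/100) = 45411.17 × (119.4/100)
        = 45411.17 × 1.194 = 54220.9370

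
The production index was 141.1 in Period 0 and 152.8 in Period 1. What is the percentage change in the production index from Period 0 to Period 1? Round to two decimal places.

Change = (152.8 − 141.1) / 141.1 × 100
       = 11.7 / 141.1 × 100 = 8.2920%

8.29%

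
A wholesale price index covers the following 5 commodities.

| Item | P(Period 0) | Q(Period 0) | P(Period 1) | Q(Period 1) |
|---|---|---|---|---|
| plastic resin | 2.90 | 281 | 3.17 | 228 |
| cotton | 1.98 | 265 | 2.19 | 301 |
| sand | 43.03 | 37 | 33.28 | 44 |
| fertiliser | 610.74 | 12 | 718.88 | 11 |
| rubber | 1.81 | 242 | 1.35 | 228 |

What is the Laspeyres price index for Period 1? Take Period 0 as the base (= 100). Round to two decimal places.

Laspeyres price index uses base-period quantities as weights.
ΣP(Period 1)·Q(Period 0) = 3.17×281 + 2.19×265 + 33.28×37 + 718.88×12 + 1.35×242 = 890.77 + 580.35 + 1231.36 + 8626.56 + 326.7 = 11655.74
ΣP(Period 0)·Q(Period 0) = 2.90×281 + 1.98×265 + 43.03×37 + 610.74×12 + 1.81×242 = 814.9 + 524.7 + 1592.11 + 7328.88 + 438.02 = 10698.61
Index = 11655.74 / 10698.61 × 100 = 108.9463

108.95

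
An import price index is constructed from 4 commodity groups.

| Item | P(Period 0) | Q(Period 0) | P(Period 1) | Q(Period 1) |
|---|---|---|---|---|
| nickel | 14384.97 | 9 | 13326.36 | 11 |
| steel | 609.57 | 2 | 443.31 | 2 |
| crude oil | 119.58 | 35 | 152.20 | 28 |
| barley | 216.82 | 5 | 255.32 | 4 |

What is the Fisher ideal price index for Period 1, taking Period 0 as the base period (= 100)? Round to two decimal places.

93.53

Laspeyres component (base-period weights):
ΣP(Period 1)Q(Period 0) = 13326.36×9 + 443.31×2 + 152.20×35 + 255.32×5 = 119937.24 + 886.62 + 5327 + 1276.6 = 127427.46
ΣP(Period 0)Q(Period 0) = 14384.97×9 + 609.57×2 + 119.58×35 + 216.82×5 = 129464.73 + 1219.14 + 4185.3 + 1084.1 = 135953.27
L = 127427.46 / 135953.27 × 100 = 93.7289
Paasche component (current-period weights):
ΣP(Period 1)Q(Period 1) = 13326.36×11 + 443.31×2 + 152.20×28 + 255.32×4 = 146589.96 + 886.62 + 4261.6 + 1021.28 = 152759.46
ΣP(Period 0)Q(Period 1) = 14384.97×11 + 609.57×2 + 119.58×28 + 216.82×4 = 158234.67 + 1219.14 + 3348.24 + 867.28 = 163669.33
P = 152759.46 / 163669.33 × 100 = 93.3342
Fisher = √(L × P) = √(93.7289 × 93.3342) = 93.5313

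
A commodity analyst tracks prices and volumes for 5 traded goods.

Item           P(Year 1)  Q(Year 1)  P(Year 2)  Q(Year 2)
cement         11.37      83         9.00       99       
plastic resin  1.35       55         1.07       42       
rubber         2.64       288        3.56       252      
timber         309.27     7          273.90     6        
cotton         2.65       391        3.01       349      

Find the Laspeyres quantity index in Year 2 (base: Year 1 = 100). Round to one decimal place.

Laspeyres quantity index uses base-period prices as weights.
ΣP(Year 1)·Q(Year 2) = 11.37×99 + 1.35×42 + 2.64×252 + 309.27×6 + 2.65×349 = 1125.63 + 56.7 + 665.28 + 1855.62 + 924.85 = 4628.08
ΣP(Year 1)·Q(Year 1) = 11.37×83 + 1.35×55 + 2.64×288 + 309.27×7 + 2.65×391 = 943.71 + 74.25 + 760.32 + 2164.89 + 1036.15 = 4979.32
Index = 4628.08 / 4979.32 × 100 = 92.9460

92.9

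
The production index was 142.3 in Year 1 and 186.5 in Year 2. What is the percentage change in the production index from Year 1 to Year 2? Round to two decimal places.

31.06%

Change = (186.5 − 142.3) / 142.3 × 100
       = 44.2 / 142.3 × 100 = 31.0611%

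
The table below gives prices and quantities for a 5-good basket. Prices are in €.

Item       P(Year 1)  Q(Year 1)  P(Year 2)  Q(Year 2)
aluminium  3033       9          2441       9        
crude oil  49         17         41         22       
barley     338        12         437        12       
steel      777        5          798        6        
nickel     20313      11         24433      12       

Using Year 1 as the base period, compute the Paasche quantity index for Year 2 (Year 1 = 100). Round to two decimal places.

Paasche quantity index uses current-period prices as weights.
ΣP(Year 2)·Q(Year 2) = 2441×9 + 41×22 + 437×12 + 798×6 + 24433×12 = 21969 + 902 + 5244 + 4788 + 293196 = 326099
ΣP(Year 2)·Q(Year 1) = 2441×9 + 41×17 + 437×12 + 798×5 + 24433×11 = 21969 + 697 + 5244 + 3990 + 268763 = 300663
Index = 326099 / 300663 × 100 = 108.4600

108.46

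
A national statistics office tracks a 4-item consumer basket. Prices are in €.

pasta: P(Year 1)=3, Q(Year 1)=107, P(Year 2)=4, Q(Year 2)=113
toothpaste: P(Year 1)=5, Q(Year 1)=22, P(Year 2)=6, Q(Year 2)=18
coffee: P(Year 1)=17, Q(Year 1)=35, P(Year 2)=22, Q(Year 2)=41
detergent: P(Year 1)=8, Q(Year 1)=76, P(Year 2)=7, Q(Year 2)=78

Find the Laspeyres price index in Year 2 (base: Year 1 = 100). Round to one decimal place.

114.0

Laspeyres price index uses base-period quantities as weights.
ΣP(Year 2)·Q(Year 1) = 4×107 + 6×22 + 22×35 + 7×76 = 428 + 132 + 770 + 532 = 1862
ΣP(Year 1)·Q(Year 1) = 3×107 + 5×22 + 17×35 + 8×76 = 321 + 110 + 595 + 608 = 1634
Index = 1862 / 1634 × 100 = 113.9535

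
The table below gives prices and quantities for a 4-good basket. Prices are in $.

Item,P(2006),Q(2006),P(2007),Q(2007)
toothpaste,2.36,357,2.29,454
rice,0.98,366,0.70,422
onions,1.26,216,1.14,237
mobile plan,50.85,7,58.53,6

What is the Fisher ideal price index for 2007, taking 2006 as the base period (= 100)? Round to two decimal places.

Laspeyres component (base-period weights):
ΣP(2007)Q(2006) = 2.29×357 + 0.70×366 + 1.14×216 + 58.53×7 = 817.53 + 256.2 + 246.24 + 409.71 = 1729.68
ΣP(2006)Q(2006) = 2.36×357 + 0.98×366 + 1.26×216 + 50.85×7 = 842.52 + 358.68 + 272.16 + 355.95 = 1829.31
L = 1729.68 / 1829.31 × 100 = 94.5537
Paasche component (current-period weights):
ΣP(2007)Q(2007) = 2.29×454 + 0.70×422 + 1.14×237 + 58.53×6 = 1039.66 + 295.4 + 270.18 + 351.18 = 1956.42
ΣP(2006)Q(2007) = 2.36×454 + 0.98×422 + 1.26×237 + 50.85×6 = 1071.44 + 413.56 + 298.62 + 305.1 = 2088.72
P = 1956.42 / 2088.72 × 100 = 93.6660
Fisher = √(L × P) = √(94.5537 × 93.6660) = 94.1088

94.11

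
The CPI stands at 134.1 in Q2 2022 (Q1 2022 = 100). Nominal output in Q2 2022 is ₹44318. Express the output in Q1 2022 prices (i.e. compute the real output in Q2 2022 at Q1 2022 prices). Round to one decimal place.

Real = Nominal ÷ (Index/100) = 44318 ÷ (134.1/100)
     = 44318 ÷ 1.341 = 33048.4713

33048.5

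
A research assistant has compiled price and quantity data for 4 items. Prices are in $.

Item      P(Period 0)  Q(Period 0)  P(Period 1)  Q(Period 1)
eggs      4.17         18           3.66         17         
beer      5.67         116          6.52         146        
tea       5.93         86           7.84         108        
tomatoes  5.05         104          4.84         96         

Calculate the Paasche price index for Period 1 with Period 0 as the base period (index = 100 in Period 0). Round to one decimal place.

Paasche price index uses current-period quantities as weights.
ΣP(Period 1)·Q(Period 1) = 3.66×17 + 6.52×146 + 7.84×108 + 4.84×96 = 62.22 + 951.92 + 846.72 + 464.64 = 2325.5
ΣP(Period 0)·Q(Period 1) = 4.17×17 + 5.67×146 + 5.93×108 + 5.05×96 = 70.89 + 827.82 + 640.44 + 484.8 = 2023.95
Index = 2325.5 / 2023.95 × 100 = 114.8991

114.9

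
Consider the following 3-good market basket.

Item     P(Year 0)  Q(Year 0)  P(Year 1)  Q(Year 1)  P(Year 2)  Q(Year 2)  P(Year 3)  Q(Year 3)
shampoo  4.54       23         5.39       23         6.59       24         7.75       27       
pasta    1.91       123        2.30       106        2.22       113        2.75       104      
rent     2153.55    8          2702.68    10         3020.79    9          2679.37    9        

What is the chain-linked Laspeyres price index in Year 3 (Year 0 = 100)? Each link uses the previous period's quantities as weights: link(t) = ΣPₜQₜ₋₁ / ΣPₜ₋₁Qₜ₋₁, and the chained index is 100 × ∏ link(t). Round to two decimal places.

124.89

Link Year 0→Year 1:
ΣP(Year 1)Q(Year 0) = 5.39×23 + 2.30×123 + 2702.68×8 = 123.97 + 282.9 + 21621.44 = 22028.31
ΣP(Year 0)Q(Year 0) = 4.54×23 + 1.91×123 + 2153.55×8 = 104.42 + 234.93 + 17228.4 = 17567.75
link = 22028.31/17567.75 = 1.253906
Link Year 1→Year 2:
ΣP(Year 2)Q(Year 1) = 6.59×23 + 2.22×106 + 3020.79×10 = 151.57 + 235.32 + 30207.9 = 30594.79
ΣP(Year 1)Q(Year 1) = 5.39×23 + 2.30×106 + 2702.68×10 = 123.97 + 243.8 + 27026.8 = 27394.57
link = 30594.79/27394.57 = 1.116820
Link Year 2→Year 3:
ΣP(Year 3)Q(Year 2) = 7.75×24 + 2.75×113 + 2679.37×9 = 186 + 310.75 + 24114.33 = 24611.08
ΣP(Year 2)Q(Year 2) = 6.59×24 + 2.22×113 + 3020.79×9 = 158.16 + 250.86 + 27187.11 = 27596.13
link = 24611.08/27596.13 = 0.891831
Chained index = 100 × 1.253906 × 1.116820 × 0.891831 = 124.8908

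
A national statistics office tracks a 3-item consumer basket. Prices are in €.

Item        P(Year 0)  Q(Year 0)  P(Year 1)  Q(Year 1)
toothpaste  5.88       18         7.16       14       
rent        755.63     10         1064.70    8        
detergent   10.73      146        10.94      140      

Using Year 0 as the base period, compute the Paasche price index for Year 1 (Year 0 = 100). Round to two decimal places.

133.03

Paasche price index uses current-period quantities as weights.
ΣP(Year 1)·Q(Year 1) = 7.16×14 + 1064.70×8 + 10.94×140 = 100.24 + 8517.6 + 1531.6 = 10149.44
ΣP(Year 0)·Q(Year 1) = 5.88×14 + 755.63×8 + 10.73×140 = 82.32 + 6045.04 + 1502.2 = 7629.56
Index = 10149.44 / 7629.56 × 100 = 133.0279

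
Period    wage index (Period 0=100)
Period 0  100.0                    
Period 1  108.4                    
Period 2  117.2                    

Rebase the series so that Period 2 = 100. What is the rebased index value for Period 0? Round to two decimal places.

Rebased(Period 0) = 100.0 / 117.2 × 100 = 85.3242

85.32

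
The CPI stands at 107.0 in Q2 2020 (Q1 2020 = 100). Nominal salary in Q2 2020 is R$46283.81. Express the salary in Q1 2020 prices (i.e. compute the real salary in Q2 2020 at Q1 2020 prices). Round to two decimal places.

43255.90

Real = Nominal ÷ (Index/100) = 46283.81 ÷ (107.0/100)
     = 46283.81 ÷ 1.070 = 43255.8972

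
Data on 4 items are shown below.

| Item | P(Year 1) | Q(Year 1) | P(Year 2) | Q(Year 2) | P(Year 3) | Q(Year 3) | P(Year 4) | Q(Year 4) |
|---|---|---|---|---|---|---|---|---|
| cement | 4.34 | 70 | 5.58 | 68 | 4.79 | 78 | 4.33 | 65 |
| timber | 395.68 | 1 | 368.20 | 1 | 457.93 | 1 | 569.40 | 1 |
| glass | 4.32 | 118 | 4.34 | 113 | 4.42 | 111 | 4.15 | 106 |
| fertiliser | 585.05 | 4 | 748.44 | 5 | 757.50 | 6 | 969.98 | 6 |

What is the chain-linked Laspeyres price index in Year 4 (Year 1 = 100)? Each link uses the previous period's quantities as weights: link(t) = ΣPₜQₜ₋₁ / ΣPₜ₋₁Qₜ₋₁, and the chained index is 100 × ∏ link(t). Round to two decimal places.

149.86

Link Year 1→Year 2:
ΣP(Year 2)Q(Year 1) = 5.58×70 + 368.20×1 + 4.34×118 + 748.44×4 = 390.6 + 368.2 + 512.12 + 2993.76 = 4264.68
ΣP(Year 1)Q(Year 1) = 4.34×70 + 395.68×1 + 4.32×118 + 585.05×4 = 303.8 + 395.68 + 509.76 + 2340.2 = 3549.44
link = 4264.68/3549.44 = 1.201508
Link Year 2→Year 3:
ΣP(Year 3)Q(Year 2) = 4.79×68 + 457.93×1 + 4.42×113 + 757.50×5 = 325.72 + 457.93 + 499.46 + 3787.5 = 5070.61
ΣP(Year 2)Q(Year 2) = 5.58×68 + 368.20×1 + 4.34×113 + 748.44×5 = 379.44 + 368.2 + 490.42 + 3742.2 = 4980.26
link = 5070.61/4980.26 = 1.018142
Link Year 3→Year 4:
ΣP(Year 4)Q(Year 3) = 4.33×78 + 569.40×1 + 4.15×111 + 969.98×6 = 337.74 + 569.4 + 460.65 + 5819.88 = 7187.67
ΣP(Year 3)Q(Year 3) = 4.79×78 + 457.93×1 + 4.42×111 + 757.50×6 = 373.62 + 457.93 + 490.62 + 4545 = 5867.17
link = 7187.67/5867.17 = 1.225066
Chained index = 100 × 1.201508 × 1.018142 × 1.225066 = 149.8629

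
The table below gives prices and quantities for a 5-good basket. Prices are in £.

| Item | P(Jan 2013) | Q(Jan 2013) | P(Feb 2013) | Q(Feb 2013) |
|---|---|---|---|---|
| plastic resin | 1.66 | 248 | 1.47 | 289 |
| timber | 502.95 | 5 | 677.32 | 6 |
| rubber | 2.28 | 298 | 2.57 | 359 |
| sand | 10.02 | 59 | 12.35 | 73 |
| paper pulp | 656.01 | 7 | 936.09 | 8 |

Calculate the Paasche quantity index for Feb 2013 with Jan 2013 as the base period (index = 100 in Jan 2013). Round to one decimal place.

Paasche quantity index uses current-period prices as weights.
ΣP(Feb 2013)·Q(Feb 2013) = 1.47×289 + 677.32×6 + 2.57×359 + 12.35×73 + 936.09×8 = 424.83 + 4063.92 + 922.63 + 901.55 + 7488.72 = 13801.65
ΣP(Feb 2013)·Q(Jan 2013) = 1.47×248 + 677.32×5 + 2.57×298 + 12.35×59 + 936.09×7 = 364.56 + 3386.6 + 765.86 + 728.65 + 6552.63 = 11798.3
Index = 13801.65 / 11798.3 × 100 = 116.9800

117.0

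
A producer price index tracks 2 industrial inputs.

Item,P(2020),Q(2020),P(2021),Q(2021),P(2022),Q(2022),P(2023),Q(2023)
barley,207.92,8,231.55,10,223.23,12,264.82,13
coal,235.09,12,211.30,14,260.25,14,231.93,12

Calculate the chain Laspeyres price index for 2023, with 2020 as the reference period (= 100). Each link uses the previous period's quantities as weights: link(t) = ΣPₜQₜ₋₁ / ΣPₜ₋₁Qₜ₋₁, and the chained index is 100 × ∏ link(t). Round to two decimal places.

110.79

Link 2020→2021:
ΣP(2021)Q(2020) = 231.55×8 + 211.30×12 = 1852.4 + 2535.6 = 4388
ΣP(2020)Q(2020) = 207.92×8 + 235.09×12 = 1663.36 + 2821.08 = 4484.44
link = 4388/4484.44 = 0.978495
Link 2021→2022:
ΣP(2022)Q(2021) = 223.23×10 + 260.25×14 = 2232.3 + 3643.5 = 5875.8
ΣP(2021)Q(2021) = 231.55×10 + 211.30×14 = 2315.5 + 2958.2 = 5273.7
link = 5875.8/5273.7 = 1.114170
Link 2022→2023:
ΣP(2023)Q(2022) = 264.82×12 + 231.93×14 = 3177.84 + 3247.02 = 6424.86
ΣP(2022)Q(2022) = 223.23×12 + 260.25×14 = 2678.76 + 3643.5 = 6322.26
link = 6424.86/6322.26 = 1.016228
Chained index = 100 × 0.978495 × 1.114170 × 1.016228 = 110.7902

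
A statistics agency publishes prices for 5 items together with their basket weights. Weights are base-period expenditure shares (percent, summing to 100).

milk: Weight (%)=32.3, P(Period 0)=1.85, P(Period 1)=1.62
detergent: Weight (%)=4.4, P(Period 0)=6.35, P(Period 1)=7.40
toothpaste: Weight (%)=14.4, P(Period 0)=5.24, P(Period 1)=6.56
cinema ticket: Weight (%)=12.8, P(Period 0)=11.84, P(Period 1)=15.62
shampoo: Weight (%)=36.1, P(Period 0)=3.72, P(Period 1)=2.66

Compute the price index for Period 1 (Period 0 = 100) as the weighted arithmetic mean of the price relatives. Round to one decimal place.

milk: 32.3 × (1.62/1.85) = 32.3 × 0.875676 = 28.2843
detergent: 4.4 × (7.40/6.35) = 4.4 × 1.165354 = 5.1276
toothpaste: 14.4 × (6.56/5.24) = 14.4 × 1.251908 = 18.0275
cinema ticket: 12.8 × (15.62/11.84) = 12.8 × 1.319257 = 16.8865
shampoo: 36.1 × (2.66/3.72) = 36.1 × 0.715054 = 25.8134
Index = Σ wᵢ·(p₁ᵢ/p₀ᵢ) = 28.2843 + 5.1276 + 18.0275 + 16.8865 + 25.8134 = 94.1393

94.1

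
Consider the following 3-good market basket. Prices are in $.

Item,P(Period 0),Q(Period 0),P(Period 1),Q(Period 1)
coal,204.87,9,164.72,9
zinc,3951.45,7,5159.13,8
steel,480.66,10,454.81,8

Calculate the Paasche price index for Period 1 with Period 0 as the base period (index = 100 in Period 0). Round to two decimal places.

124.38

Paasche price index uses current-period quantities as weights.
ΣP(Period 1)·Q(Period 1) = 164.72×9 + 5159.13×8 + 454.81×8 = 1482.48 + 41273.04 + 3638.48 = 46394
ΣP(Period 0)·Q(Period 1) = 204.87×9 + 3951.45×8 + 480.66×8 = 1843.83 + 31611.6 + 3845.28 = 37300.71
Index = 46394 / 37300.71 × 100 = 124.3783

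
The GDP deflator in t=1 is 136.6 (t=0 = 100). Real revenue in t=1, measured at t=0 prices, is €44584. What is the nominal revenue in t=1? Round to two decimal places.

Nominal = Real × (Index/100) = 44584 × (136.6/100)
        = 44584 × 1.366 = 60901.7440

60901.74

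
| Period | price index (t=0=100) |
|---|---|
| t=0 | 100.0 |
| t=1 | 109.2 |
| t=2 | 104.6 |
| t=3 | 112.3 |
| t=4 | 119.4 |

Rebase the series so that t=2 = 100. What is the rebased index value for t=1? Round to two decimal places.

104.40

Rebased(t=1) = 109.2 / 104.6 × 100 = 104.3977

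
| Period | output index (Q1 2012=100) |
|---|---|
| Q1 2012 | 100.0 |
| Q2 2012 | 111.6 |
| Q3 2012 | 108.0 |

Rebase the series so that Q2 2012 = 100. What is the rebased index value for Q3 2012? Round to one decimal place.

96.8

Rebased(Q3 2012) = 108.0 / 111.6 × 100 = 96.7742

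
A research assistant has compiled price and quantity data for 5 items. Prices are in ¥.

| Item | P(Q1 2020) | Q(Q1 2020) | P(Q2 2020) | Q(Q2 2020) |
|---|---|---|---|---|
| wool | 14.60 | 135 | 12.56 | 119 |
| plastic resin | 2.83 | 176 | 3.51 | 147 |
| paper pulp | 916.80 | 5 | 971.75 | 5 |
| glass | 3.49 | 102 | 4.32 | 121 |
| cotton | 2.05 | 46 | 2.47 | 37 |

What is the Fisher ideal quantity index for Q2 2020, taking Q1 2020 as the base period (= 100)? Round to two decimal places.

Laspeyres component (base-period weights):
ΣP(Q1 2020)Q(Q2 2020) = 14.60×119 + 2.83×147 + 916.80×5 + 3.49×121 + 2.05×37 = 1737.4 + 416.01 + 4584 + 422.29 + 75.85 = 7235.55
ΣP(Q1 2020)Q(Q1 2020) = 14.60×135 + 2.83×176 + 916.80×5 + 3.49×102 + 2.05×46 = 1971 + 498.08 + 4584 + 355.98 + 94.3 = 7503.36
L = 7235.55 / 7503.36 × 100 = 96.4308
Paasche component (current-period weights):
ΣP(Q2 2020)Q(Q2 2020) = 12.56×119 + 3.51×147 + 971.75×5 + 4.32×121 + 2.47×37 = 1494.64 + 515.97 + 4858.75 + 522.72 + 91.39 = 7483.47
ΣP(Q2 2020)Q(Q1 2020) = 12.56×135 + 3.51×176 + 971.75×5 + 4.32×102 + 2.47×46 = 1695.6 + 617.76 + 4858.75 + 440.64 + 113.62 = 7726.37
P = 7483.47 / 7726.37 × 100 = 96.8562
Fisher = √(L × P) = √(96.4308 × 96.8562) = 96.6433

96.64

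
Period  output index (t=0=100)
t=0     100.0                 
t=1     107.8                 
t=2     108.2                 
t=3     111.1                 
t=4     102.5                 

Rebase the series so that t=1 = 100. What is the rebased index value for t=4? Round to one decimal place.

Rebased(t=4) = 102.5 / 107.8 × 100 = 95.0835

95.1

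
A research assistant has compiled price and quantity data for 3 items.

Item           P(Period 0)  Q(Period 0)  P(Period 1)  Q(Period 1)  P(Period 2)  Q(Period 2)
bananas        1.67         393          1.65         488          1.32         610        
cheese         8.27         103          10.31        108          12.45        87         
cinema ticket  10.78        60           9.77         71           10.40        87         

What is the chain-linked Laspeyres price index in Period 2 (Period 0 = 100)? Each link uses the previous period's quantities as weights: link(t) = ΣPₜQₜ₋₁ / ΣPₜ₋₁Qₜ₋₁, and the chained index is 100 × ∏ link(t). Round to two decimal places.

111.26

Link Period 0→Period 1:
ΣP(Period 1)Q(Period 0) = 1.65×393 + 10.31×103 + 9.77×60 = 648.45 + 1061.93 + 586.2 = 2296.58
ΣP(Period 0)Q(Period 0) = 1.67×393 + 8.27×103 + 10.78×60 = 656.31 + 851.81 + 646.8 = 2154.92
link = 2296.58/2154.92 = 1.065738
Link Period 1→Period 2:
ΣP(Period 2)Q(Period 1) = 1.32×488 + 12.45×108 + 10.40×71 = 644.16 + 1344.6 + 738.4 = 2727.16
ΣP(Period 1)Q(Period 1) = 1.65×488 + 10.31×108 + 9.77×71 = 805.2 + 1113.48 + 693.67 = 2612.35
link = 2727.16/2612.35 = 1.043949
Chained index = 100 × 1.065738 × 1.043949 = 111.2576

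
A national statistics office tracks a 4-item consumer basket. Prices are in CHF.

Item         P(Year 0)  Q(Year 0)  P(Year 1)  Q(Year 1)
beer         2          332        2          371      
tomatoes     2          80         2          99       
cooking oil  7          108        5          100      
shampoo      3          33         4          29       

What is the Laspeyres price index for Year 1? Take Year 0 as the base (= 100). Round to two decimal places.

89.10

Laspeyres price index uses base-period quantities as weights.
ΣP(Year 1)·Q(Year 0) = 2×332 + 2×80 + 5×108 + 4×33 = 664 + 160 + 540 + 132 = 1496
ΣP(Year 0)·Q(Year 0) = 2×332 + 2×80 + 7×108 + 3×33 = 664 + 160 + 756 + 99 = 1679
Index = 1496 / 1679 × 100 = 89.1007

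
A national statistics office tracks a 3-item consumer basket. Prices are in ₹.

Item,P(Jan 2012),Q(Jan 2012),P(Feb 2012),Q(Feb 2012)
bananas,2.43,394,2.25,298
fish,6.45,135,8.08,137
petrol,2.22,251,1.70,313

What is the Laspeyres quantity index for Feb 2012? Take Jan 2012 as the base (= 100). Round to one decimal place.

Laspeyres quantity index uses base-period prices as weights.
ΣP(Jan 2012)·Q(Feb 2012) = 2.43×298 + 6.45×137 + 2.22×313 = 724.14 + 883.65 + 694.86 = 2302.65
ΣP(Jan 2012)·Q(Jan 2012) = 2.43×394 + 6.45×135 + 2.22×251 = 957.42 + 870.75 + 557.22 = 2385.39
Index = 2302.65 / 2385.39 × 100 = 96.5314

96.5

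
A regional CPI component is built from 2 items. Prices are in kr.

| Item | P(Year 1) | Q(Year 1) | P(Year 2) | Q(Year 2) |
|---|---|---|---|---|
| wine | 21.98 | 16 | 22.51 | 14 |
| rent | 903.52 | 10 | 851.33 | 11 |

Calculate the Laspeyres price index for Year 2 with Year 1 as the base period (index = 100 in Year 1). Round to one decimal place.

94.5

Laspeyres price index uses base-period quantities as weights.
ΣP(Year 2)·Q(Year 1) = 22.51×16 + 851.33×10 = 360.16 + 8513.3 = 8873.46
ΣP(Year 1)·Q(Year 1) = 21.98×16 + 903.52×10 = 351.68 + 9035.2 = 9386.88
Index = 8873.46 / 9386.88 × 100 = 94.5305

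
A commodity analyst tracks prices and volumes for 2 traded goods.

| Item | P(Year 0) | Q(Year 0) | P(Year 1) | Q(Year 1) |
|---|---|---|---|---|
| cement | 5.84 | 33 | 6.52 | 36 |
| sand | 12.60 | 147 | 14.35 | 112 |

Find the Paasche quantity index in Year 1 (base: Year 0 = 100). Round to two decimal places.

79.24

Paasche quantity index uses current-period prices as weights.
ΣP(Year 1)·Q(Year 1) = 6.52×36 + 14.35×112 = 234.72 + 1607.2 = 1841.92
ΣP(Year 1)·Q(Year 0) = 6.52×33 + 14.35×147 = 215.16 + 2109.45 = 2324.61
Index = 1841.92 / 2324.61 × 100 = 79.2357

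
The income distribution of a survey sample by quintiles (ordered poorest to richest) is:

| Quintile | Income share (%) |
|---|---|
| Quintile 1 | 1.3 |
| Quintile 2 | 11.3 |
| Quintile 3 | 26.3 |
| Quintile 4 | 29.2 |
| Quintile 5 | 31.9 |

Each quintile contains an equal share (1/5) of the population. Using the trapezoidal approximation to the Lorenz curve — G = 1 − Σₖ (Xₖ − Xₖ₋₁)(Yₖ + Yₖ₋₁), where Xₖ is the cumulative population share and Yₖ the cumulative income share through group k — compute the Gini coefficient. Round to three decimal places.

0.316

Cumulative income shares Yₖ: 0.0130, 0.1260, 0.3890, 0.6810, 1.0000
Σ (Xₖ−Xₖ₋₁)(Yₖ+Yₖ₋₁) = (1/5)(0.0130+0.0000) + (1/5)(0.1260+0.0130) + (1/5)(0.3890+0.1260) + (1/5)(0.6810+0.3890) + (1/5)(1.0000+0.6810)
  = 0.0026 + 0.0278 + 0.1030 + 0.2140 + 0.3362 = 0.6836
G = 1 − 0.6836 = 0.3164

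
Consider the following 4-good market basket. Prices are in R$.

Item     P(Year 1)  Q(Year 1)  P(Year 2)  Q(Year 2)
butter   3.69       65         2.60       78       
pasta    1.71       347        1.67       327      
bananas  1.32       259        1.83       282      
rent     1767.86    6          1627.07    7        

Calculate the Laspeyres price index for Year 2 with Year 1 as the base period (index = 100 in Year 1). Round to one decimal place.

Laspeyres price index uses base-period quantities as weights.
ΣP(Year 2)·Q(Year 1) = 2.60×65 + 1.67×347 + 1.83×259 + 1627.07×6 = 169 + 579.49 + 473.97 + 9762.42 = 10984.88
ΣP(Year 1)·Q(Year 1) = 3.69×65 + 1.71×347 + 1.32×259 + 1767.86×6 = 239.85 + 593.37 + 341.88 + 10607.16 = 11782.26
Index = 10984.88 / 11782.26 × 100 = 93.2324

93.2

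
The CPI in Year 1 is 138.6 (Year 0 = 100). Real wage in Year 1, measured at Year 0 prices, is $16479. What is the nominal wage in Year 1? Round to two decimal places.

22839.89

Nominal = Real × (Index/100) = 16479 × (138.6/100)
        = 16479 × 1.386 = 22839.8940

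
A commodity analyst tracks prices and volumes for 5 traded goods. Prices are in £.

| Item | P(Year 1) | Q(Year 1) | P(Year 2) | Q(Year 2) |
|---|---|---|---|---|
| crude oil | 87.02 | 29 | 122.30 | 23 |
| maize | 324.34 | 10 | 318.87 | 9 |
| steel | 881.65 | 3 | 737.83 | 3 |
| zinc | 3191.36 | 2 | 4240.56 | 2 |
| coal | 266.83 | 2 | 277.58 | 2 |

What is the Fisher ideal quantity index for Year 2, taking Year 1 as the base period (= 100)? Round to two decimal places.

94.31

Laspeyres component (base-period weights):
ΣP(Year 1)Q(Year 2) = 87.02×23 + 324.34×9 + 881.65×3 + 3191.36×2 + 266.83×2 = 2001.46 + 2919.06 + 2644.95 + 6382.72 + 533.66 = 14481.85
ΣP(Year 1)Q(Year 1) = 87.02×29 + 324.34×10 + 881.65×3 + 3191.36×2 + 266.83×2 = 2523.58 + 3243.4 + 2644.95 + 6382.72 + 533.66 = 15328.31
L = 14481.85 / 15328.31 × 100 = 94.4778
Paasche component (current-period weights):
ΣP(Year 2)Q(Year 2) = 122.30×23 + 318.87×9 + 737.83×3 + 4240.56×2 + 277.58×2 = 2812.9 + 2869.83 + 2213.49 + 8481.12 + 555.16 = 16932.5
ΣP(Year 2)Q(Year 1) = 122.30×29 + 318.87×10 + 737.83×3 + 4240.56×2 + 277.58×2 = 3546.7 + 3188.7 + 2213.49 + 8481.12 + 555.16 = 17985.17
P = 16932.5 / 17985.17 × 100 = 94.1470
Fisher = √(L × P) = √(94.4778 × 94.1470) = 94.3123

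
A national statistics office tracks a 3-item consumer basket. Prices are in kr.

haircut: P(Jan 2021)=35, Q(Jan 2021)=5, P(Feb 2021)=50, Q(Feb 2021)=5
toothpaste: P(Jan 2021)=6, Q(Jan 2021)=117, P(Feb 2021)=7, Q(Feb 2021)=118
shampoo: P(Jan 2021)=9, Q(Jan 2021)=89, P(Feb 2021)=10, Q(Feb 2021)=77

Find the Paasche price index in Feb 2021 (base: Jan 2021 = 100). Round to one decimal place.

Paasche price index uses current-period quantities as weights.
ΣP(Feb 2021)·Q(Feb 2021) = 50×5 + 7×118 + 10×77 = 250 + 826 + 770 = 1846
ΣP(Jan 2021)·Q(Feb 2021) = 35×5 + 6×118 + 9×77 = 175 + 708 + 693 = 1576
Index = 1846 / 1576 × 100 = 117.1320

117.1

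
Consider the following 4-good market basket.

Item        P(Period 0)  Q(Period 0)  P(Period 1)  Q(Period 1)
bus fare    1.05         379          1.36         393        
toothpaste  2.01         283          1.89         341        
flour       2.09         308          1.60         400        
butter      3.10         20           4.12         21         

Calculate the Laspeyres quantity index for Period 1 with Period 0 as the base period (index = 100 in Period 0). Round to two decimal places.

Laspeyres quantity index uses base-period prices as weights.
ΣP(Period 0)·Q(Period 1) = 1.05×393 + 2.01×341 + 2.09×400 + 3.10×21 = 412.65 + 685.41 + 836 + 65.1 = 1999.16
ΣP(Period 0)·Q(Period 0) = 1.05×379 + 2.01×283 + 2.09×308 + 3.10×20 = 397.95 + 568.83 + 643.72 + 62 = 1672.5
Index = 1999.16 / 1672.5 × 100 = 119.5312

119.53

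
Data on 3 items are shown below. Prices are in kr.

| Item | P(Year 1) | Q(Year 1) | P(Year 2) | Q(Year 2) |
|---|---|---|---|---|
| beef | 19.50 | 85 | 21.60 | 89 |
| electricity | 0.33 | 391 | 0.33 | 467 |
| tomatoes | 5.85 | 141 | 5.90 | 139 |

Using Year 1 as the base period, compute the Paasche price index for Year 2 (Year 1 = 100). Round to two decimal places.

Paasche price index uses current-period quantities as weights.
ΣP(Year 2)·Q(Year 2) = 21.60×89 + 0.33×467 + 5.90×139 = 1922.4 + 154.11 + 820.1 = 2896.61
ΣP(Year 1)·Q(Year 2) = 19.50×89 + 0.33×467 + 5.85×139 = 1735.5 + 154.11 + 813.15 = 2702.76
Index = 2896.61 / 2702.76 × 100 = 107.1723

107.17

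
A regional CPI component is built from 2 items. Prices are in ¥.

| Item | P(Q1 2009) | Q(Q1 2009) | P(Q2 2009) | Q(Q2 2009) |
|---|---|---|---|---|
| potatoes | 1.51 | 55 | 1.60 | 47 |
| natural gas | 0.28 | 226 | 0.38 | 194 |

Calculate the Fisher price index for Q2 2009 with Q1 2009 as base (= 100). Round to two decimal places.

118.84

Laspeyres component (base-period weights):
ΣP(Q2 2009)Q(Q1 2009) = 1.60×55 + 0.38×226 = 88 + 85.88 = 173.88
ΣP(Q1 2009)Q(Q1 2009) = 1.51×55 + 0.28×226 = 83.05 + 63.28 = 146.33
L = 173.88 / 146.33 × 100 = 118.8273
Paasche component (current-period weights):
ΣP(Q2 2009)Q(Q2 2009) = 1.60×47 + 0.38×194 = 75.2 + 73.72 = 148.92
ΣP(Q1 2009)Q(Q2 2009) = 1.51×47 + 0.28×194 = 70.97 + 54.32 = 125.29
P = 148.92 / 125.29 × 100 = 118.8602
Fisher = √(L × P) = √(118.8273 × 118.8602) = 118.8438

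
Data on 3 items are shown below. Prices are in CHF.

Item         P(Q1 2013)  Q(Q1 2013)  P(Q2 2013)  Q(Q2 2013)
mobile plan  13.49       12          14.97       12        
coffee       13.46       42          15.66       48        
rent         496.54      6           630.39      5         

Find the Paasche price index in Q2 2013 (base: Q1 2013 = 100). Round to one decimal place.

Paasche price index uses current-period quantities as weights.
ΣP(Q2 2013)·Q(Q2 2013) = 14.97×12 + 15.66×48 + 630.39×5 = 179.64 + 751.68 + 3151.95 = 4083.27
ΣP(Q1 2013)·Q(Q2 2013) = 13.49×12 + 13.46×48 + 496.54×5 = 161.88 + 646.08 + 2482.7 = 3290.66
Index = 4083.27 / 3290.66 × 100 = 124.0867

124.1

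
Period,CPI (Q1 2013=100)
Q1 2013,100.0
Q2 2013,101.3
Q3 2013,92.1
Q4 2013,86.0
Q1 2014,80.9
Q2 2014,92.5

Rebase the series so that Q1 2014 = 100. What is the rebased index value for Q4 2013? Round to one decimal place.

106.3

Rebased(Q4 2013) = 86.0 / 80.9 × 100 = 106.3041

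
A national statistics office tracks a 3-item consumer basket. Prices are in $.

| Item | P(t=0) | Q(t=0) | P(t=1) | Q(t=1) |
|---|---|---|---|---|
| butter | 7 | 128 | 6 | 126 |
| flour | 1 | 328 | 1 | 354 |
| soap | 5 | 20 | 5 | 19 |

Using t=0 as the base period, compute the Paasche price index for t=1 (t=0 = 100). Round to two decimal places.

90.53

Paasche price index uses current-period quantities as weights.
ΣP(t=1)·Q(t=1) = 6×126 + 1×354 + 5×19 = 756 + 354 + 95 = 1205
ΣP(t=0)·Q(t=1) = 7×126 + 1×354 + 5×19 = 882 + 354 + 95 = 1331
Index = 1205 / 1331 × 100 = 90.5334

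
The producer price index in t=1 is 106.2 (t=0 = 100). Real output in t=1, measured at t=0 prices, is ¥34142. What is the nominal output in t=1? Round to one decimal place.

Nominal = Real × (Index/100) = 34142 × (106.2/100)
        = 34142 × 1.062 = 36258.8040

36258.8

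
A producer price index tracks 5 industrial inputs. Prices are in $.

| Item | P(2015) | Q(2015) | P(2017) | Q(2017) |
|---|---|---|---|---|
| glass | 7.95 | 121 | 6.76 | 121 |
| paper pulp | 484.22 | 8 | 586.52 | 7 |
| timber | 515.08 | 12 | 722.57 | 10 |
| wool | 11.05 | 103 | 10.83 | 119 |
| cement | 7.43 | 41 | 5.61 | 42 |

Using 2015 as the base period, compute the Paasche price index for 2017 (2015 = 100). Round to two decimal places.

Paasche price index uses current-period quantities as weights.
ΣP(2017)·Q(2017) = 6.76×121 + 586.52×7 + 722.57×10 + 10.83×119 + 5.61×42 = 817.96 + 4105.64 + 7225.7 + 1288.77 + 235.62 = 13673.69
ΣP(2015)·Q(2017) = 7.95×121 + 484.22×7 + 515.08×10 + 11.05×119 + 7.43×42 = 961.95 + 3389.54 + 5150.8 + 1314.95 + 312.06 = 11129.3
Index = 13673.69 / 11129.3 × 100 = 122.8621

122.86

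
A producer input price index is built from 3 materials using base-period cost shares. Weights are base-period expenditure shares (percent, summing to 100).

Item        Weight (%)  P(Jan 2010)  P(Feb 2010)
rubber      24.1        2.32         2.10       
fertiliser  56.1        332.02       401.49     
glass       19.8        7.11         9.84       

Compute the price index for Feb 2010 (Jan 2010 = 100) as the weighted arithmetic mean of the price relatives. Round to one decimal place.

rubber: 24.1 × (2.10/2.32) = 24.1 × 0.905172 = 21.8147
fertiliser: 56.1 × (401.49/332.02) = 56.1 × 1.209234 = 67.8380
glass: 19.8 × (9.84/7.11) = 19.8 × 1.383966 = 27.4025
Index = Σ wᵢ·(p₁ᵢ/p₀ᵢ) = 21.8147 + 67.8380 + 27.4025 = 117.0552

117.1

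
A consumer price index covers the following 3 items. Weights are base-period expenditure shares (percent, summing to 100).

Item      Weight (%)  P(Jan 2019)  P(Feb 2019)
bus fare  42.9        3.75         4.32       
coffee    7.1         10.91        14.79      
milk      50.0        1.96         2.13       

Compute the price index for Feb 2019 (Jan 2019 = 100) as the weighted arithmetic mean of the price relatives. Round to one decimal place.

bus fare: 42.9 × (4.32/3.75) = 42.9 × 1.152000 = 49.4208
coffee: 7.1 × (14.79/10.91) = 7.1 × 1.355637 = 9.6250
milk: 50.0 × (2.13/1.96) = 50.0 × 1.086735 = 54.3367
Index = Σ wᵢ·(p₁ᵢ/p₀ᵢ) = 49.4208 + 9.6250 + 54.3367 = 113.3826

113.4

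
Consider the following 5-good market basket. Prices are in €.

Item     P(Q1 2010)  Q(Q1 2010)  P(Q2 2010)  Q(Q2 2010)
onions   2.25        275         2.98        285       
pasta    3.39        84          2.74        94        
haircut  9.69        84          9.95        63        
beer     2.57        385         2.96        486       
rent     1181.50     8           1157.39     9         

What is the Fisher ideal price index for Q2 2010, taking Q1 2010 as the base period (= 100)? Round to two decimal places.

Laspeyres component (base-period weights):
ΣP(Q2 2010)Q(Q1 2010) = 2.98×275 + 2.74×84 + 9.95×84 + 2.96×385 + 1157.39×8 = 819.5 + 230.16 + 835.8 + 1139.6 + 9259.12 = 12284.18
ΣP(Q1 2010)Q(Q1 2010) = 2.25×275 + 3.39×84 + 9.69×84 + 2.57×385 + 1181.50×8 = 618.75 + 284.76 + 813.96 + 989.45 + 9452 = 12158.92
L = 12284.18 / 12158.92 × 100 = 101.0302
Paasche component (current-period weights):
ΣP(Q2 2010)Q(Q2 2010) = 2.98×285 + 2.74×94 + 9.95×63 + 2.96×486 + 1157.39×9 = 849.3 + 257.56 + 626.85 + 1438.56 + 10416.51 = 13588.78
ΣP(Q1 2010)Q(Q2 2010) = 2.25×285 + 3.39×94 + 9.69×63 + 2.57×486 + 1181.50×9 = 641.25 + 318.66 + 610.47 + 1249.02 + 10633.5 = 13452.9
P = 13588.78 / 13452.9 × 100 = 101.0100
Fisher = √(L × P) = √(101.0302 × 101.0100) = 101.0201

101.02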